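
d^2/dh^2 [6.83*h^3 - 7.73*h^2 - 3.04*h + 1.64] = 40.98*h - 15.46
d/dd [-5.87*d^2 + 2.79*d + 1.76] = 2.79 - 11.74*d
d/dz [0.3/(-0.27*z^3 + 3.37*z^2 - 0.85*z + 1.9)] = (0.243*z^2 - 2.022*z + 0.255)/(0.27*z^3 - 3.37*z^2 + 0.85*z - 1.9)^2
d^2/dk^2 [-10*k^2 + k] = -20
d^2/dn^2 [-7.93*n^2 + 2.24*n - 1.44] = -15.8600000000000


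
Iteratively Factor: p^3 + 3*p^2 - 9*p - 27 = (p + 3)*(p^2 - 9) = (p - 3)*(p + 3)*(p + 3)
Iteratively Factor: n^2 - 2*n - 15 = (n + 3)*(n - 5)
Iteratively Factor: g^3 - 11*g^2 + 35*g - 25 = (g - 1)*(g^2 - 10*g + 25) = (g - 5)*(g - 1)*(g - 5)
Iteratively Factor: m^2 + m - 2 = (m + 2)*(m - 1)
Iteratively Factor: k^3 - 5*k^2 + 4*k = (k - 1)*(k^2 - 4*k) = (k - 4)*(k - 1)*(k)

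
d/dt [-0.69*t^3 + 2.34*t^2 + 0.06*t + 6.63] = -2.07*t^2 + 4.68*t + 0.06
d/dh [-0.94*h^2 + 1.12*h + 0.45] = 1.12 - 1.88*h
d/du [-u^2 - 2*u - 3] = -2*u - 2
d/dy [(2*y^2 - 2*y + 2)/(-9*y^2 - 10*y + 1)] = 2*(-19*y^2 + 20*y + 9)/(81*y^4 + 180*y^3 + 82*y^2 - 20*y + 1)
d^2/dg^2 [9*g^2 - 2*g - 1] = 18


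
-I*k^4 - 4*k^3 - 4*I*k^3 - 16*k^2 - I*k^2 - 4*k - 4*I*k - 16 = (k + 4)*(k - 4*I)*(k - I)*(-I*k + 1)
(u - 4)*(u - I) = u^2 - 4*u - I*u + 4*I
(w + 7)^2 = w^2 + 14*w + 49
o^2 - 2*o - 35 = (o - 7)*(o + 5)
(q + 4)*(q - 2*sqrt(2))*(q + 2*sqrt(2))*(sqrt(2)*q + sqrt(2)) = sqrt(2)*q^4 + 5*sqrt(2)*q^3 - 4*sqrt(2)*q^2 - 40*sqrt(2)*q - 32*sqrt(2)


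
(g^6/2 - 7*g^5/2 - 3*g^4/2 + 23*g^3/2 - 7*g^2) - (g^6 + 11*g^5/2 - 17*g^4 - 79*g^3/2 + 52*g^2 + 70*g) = -g^6/2 - 9*g^5 + 31*g^4/2 + 51*g^3 - 59*g^2 - 70*g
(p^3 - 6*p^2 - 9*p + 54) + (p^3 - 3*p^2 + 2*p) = 2*p^3 - 9*p^2 - 7*p + 54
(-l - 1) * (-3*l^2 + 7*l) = 3*l^3 - 4*l^2 - 7*l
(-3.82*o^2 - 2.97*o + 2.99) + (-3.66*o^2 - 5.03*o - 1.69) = -7.48*o^2 - 8.0*o + 1.3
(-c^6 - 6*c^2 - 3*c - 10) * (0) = 0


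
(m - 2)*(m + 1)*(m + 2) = m^3 + m^2 - 4*m - 4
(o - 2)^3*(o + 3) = o^4 - 3*o^3 - 6*o^2 + 28*o - 24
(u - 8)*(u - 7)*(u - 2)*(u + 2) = u^4 - 15*u^3 + 52*u^2 + 60*u - 224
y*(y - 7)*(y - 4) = y^3 - 11*y^2 + 28*y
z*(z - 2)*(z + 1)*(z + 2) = z^4 + z^3 - 4*z^2 - 4*z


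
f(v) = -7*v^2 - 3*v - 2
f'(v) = -14*v - 3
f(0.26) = -3.25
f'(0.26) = -6.64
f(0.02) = -2.06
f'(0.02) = -3.28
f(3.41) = -93.63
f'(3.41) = -50.74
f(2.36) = -48.07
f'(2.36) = -36.04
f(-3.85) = -94.21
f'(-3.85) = 50.90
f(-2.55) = -39.87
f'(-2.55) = 32.70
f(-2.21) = -29.56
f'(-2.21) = 27.94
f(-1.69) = -16.92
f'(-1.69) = 20.66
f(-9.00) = -542.00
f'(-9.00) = 123.00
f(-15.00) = -1532.00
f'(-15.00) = 207.00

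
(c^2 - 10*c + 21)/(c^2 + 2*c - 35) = (c^2 - 10*c + 21)/(c^2 + 2*c - 35)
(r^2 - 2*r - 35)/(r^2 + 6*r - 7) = (r^2 - 2*r - 35)/(r^2 + 6*r - 7)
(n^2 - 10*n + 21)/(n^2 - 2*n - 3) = (n - 7)/(n + 1)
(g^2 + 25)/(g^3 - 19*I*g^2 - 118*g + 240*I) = (g + 5*I)/(g^2 - 14*I*g - 48)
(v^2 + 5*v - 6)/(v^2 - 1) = (v + 6)/(v + 1)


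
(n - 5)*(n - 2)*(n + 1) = n^3 - 6*n^2 + 3*n + 10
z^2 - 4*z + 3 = (z - 3)*(z - 1)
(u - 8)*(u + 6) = u^2 - 2*u - 48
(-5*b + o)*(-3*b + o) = 15*b^2 - 8*b*o + o^2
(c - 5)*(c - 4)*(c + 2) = c^3 - 7*c^2 + 2*c + 40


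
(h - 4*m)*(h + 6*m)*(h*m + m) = h^3*m + 2*h^2*m^2 + h^2*m - 24*h*m^3 + 2*h*m^2 - 24*m^3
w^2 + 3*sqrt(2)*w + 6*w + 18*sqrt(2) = (w + 6)*(w + 3*sqrt(2))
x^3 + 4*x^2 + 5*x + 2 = (x + 1)^2*(x + 2)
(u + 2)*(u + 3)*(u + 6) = u^3 + 11*u^2 + 36*u + 36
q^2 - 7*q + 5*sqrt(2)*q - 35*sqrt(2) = (q - 7)*(q + 5*sqrt(2))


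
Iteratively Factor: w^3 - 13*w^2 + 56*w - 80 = (w - 4)*(w^2 - 9*w + 20) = (w - 4)^2*(w - 5)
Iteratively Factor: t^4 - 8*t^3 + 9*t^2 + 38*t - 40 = (t - 1)*(t^3 - 7*t^2 + 2*t + 40) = (t - 5)*(t - 1)*(t^2 - 2*t - 8) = (t - 5)*(t - 4)*(t - 1)*(t + 2)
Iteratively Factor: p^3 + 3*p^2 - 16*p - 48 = (p + 3)*(p^2 - 16) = (p - 4)*(p + 3)*(p + 4)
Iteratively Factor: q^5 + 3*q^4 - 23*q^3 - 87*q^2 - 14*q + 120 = (q - 1)*(q^4 + 4*q^3 - 19*q^2 - 106*q - 120) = (q - 5)*(q - 1)*(q^3 + 9*q^2 + 26*q + 24) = (q - 5)*(q - 1)*(q + 2)*(q^2 + 7*q + 12) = (q - 5)*(q - 1)*(q + 2)*(q + 3)*(q + 4)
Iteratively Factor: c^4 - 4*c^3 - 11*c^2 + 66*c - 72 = (c - 2)*(c^3 - 2*c^2 - 15*c + 36) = (c - 3)*(c - 2)*(c^2 + c - 12) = (c - 3)^2*(c - 2)*(c + 4)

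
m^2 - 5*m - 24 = (m - 8)*(m + 3)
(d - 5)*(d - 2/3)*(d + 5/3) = d^3 - 4*d^2 - 55*d/9 + 50/9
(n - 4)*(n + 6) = n^2 + 2*n - 24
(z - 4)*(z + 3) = z^2 - z - 12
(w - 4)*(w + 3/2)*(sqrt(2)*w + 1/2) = sqrt(2)*w^3 - 5*sqrt(2)*w^2/2 + w^2/2 - 6*sqrt(2)*w - 5*w/4 - 3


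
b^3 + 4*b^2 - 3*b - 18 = (b - 2)*(b + 3)^2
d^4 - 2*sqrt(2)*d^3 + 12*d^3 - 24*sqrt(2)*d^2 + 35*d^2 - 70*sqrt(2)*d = d*(d + 5)*(d + 7)*(d - 2*sqrt(2))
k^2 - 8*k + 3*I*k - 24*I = (k - 8)*(k + 3*I)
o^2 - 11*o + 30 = (o - 6)*(o - 5)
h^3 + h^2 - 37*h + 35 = (h - 5)*(h - 1)*(h + 7)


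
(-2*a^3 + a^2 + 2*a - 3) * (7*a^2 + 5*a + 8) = -14*a^5 - 3*a^4 + 3*a^3 - 3*a^2 + a - 24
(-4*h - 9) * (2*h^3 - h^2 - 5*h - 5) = -8*h^4 - 14*h^3 + 29*h^2 + 65*h + 45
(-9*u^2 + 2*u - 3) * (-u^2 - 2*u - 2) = 9*u^4 + 16*u^3 + 17*u^2 + 2*u + 6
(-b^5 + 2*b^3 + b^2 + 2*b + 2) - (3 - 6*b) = -b^5 + 2*b^3 + b^2 + 8*b - 1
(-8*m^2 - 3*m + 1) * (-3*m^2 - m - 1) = 24*m^4 + 17*m^3 + 8*m^2 + 2*m - 1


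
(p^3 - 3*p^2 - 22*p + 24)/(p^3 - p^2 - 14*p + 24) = (p^2 - 7*p + 6)/(p^2 - 5*p + 6)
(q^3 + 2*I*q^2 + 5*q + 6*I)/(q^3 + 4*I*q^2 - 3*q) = (q - 2*I)/q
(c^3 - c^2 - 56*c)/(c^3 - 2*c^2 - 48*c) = (c + 7)/(c + 6)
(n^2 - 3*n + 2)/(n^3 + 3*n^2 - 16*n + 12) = 1/(n + 6)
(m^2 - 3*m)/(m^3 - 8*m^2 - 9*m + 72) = m/(m^2 - 5*m - 24)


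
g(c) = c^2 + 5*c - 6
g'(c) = 2*c + 5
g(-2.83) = -12.14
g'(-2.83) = -0.66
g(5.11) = 45.66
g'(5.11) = 15.22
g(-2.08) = -12.07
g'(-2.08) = 0.84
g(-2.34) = -12.22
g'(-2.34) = 0.32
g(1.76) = 5.90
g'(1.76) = 8.52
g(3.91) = 28.84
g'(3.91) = 12.82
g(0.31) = -4.35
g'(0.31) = 5.62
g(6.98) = 77.62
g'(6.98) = 18.96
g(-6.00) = 0.00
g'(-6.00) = -7.00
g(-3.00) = -12.00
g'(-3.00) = -1.00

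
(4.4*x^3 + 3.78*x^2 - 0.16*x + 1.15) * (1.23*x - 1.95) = 5.412*x^4 - 3.9306*x^3 - 7.5678*x^2 + 1.7265*x - 2.2425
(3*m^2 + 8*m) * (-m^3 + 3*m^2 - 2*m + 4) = -3*m^5 + m^4 + 18*m^3 - 4*m^2 + 32*m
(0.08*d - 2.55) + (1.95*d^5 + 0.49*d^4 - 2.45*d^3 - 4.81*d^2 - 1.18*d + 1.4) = 1.95*d^5 + 0.49*d^4 - 2.45*d^3 - 4.81*d^2 - 1.1*d - 1.15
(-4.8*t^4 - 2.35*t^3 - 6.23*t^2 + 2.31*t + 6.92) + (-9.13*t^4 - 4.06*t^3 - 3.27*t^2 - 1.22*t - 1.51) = -13.93*t^4 - 6.41*t^3 - 9.5*t^2 + 1.09*t + 5.41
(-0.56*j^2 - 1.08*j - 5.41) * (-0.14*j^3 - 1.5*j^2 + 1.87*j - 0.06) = 0.0784*j^5 + 0.9912*j^4 + 1.3302*j^3 + 6.129*j^2 - 10.0519*j + 0.3246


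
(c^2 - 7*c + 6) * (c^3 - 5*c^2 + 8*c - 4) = c^5 - 12*c^4 + 49*c^3 - 90*c^2 + 76*c - 24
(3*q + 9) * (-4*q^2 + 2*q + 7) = -12*q^3 - 30*q^2 + 39*q + 63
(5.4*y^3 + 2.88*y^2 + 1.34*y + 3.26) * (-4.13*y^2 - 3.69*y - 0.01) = -22.302*y^5 - 31.8204*y^4 - 16.2154*y^3 - 18.4372*y^2 - 12.0428*y - 0.0326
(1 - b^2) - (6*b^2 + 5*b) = -7*b^2 - 5*b + 1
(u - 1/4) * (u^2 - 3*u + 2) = u^3 - 13*u^2/4 + 11*u/4 - 1/2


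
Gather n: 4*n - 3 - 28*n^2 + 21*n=-28*n^2 + 25*n - 3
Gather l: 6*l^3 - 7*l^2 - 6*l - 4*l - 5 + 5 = 6*l^3 - 7*l^2 - 10*l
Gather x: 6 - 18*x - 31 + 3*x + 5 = -15*x - 20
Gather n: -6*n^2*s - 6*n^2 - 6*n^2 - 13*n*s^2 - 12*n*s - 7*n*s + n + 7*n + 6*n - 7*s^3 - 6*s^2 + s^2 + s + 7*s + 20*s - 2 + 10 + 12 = n^2*(-6*s - 12) + n*(-13*s^2 - 19*s + 14) - 7*s^3 - 5*s^2 + 28*s + 20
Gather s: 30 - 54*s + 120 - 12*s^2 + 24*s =-12*s^2 - 30*s + 150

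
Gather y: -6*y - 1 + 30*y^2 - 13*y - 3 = 30*y^2 - 19*y - 4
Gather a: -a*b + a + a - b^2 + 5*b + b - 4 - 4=a*(2 - b) - b^2 + 6*b - 8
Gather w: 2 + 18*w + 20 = 18*w + 22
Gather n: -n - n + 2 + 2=4 - 2*n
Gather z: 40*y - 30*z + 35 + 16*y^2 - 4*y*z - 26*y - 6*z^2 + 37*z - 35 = 16*y^2 + 14*y - 6*z^2 + z*(7 - 4*y)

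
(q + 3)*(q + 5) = q^2 + 8*q + 15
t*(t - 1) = t^2 - t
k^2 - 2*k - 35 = (k - 7)*(k + 5)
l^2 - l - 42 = (l - 7)*(l + 6)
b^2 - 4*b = b*(b - 4)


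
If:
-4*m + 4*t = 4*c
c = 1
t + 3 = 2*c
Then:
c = 1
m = -2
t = -1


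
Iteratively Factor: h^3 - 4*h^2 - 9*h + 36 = (h + 3)*(h^2 - 7*h + 12) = (h - 4)*(h + 3)*(h - 3)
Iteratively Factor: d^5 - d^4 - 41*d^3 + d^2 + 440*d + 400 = (d - 5)*(d^4 + 4*d^3 - 21*d^2 - 104*d - 80) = (d - 5)*(d + 1)*(d^3 + 3*d^2 - 24*d - 80) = (d - 5)*(d + 1)*(d + 4)*(d^2 - d - 20) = (d - 5)^2*(d + 1)*(d + 4)*(d + 4)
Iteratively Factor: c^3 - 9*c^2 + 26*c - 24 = (c - 4)*(c^2 - 5*c + 6) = (c - 4)*(c - 3)*(c - 2)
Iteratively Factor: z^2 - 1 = (z + 1)*(z - 1)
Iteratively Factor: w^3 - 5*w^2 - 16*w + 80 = (w + 4)*(w^2 - 9*w + 20) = (w - 5)*(w + 4)*(w - 4)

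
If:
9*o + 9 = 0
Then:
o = -1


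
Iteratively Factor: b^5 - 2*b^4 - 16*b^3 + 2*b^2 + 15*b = (b - 5)*(b^4 + 3*b^3 - b^2 - 3*b) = (b - 5)*(b - 1)*(b^3 + 4*b^2 + 3*b) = b*(b - 5)*(b - 1)*(b^2 + 4*b + 3) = b*(b - 5)*(b - 1)*(b + 3)*(b + 1)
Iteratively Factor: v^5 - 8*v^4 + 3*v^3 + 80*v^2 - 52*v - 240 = (v + 2)*(v^4 - 10*v^3 + 23*v^2 + 34*v - 120) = (v - 3)*(v + 2)*(v^3 - 7*v^2 + 2*v + 40) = (v - 3)*(v + 2)^2*(v^2 - 9*v + 20) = (v - 5)*(v - 3)*(v + 2)^2*(v - 4)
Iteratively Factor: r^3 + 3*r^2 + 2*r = (r + 2)*(r^2 + r) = r*(r + 2)*(r + 1)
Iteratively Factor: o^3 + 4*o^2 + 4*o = (o + 2)*(o^2 + 2*o) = (o + 2)^2*(o)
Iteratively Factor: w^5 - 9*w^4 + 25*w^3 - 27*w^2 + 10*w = (w)*(w^4 - 9*w^3 + 25*w^2 - 27*w + 10) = w*(w - 1)*(w^3 - 8*w^2 + 17*w - 10) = w*(w - 5)*(w - 1)*(w^2 - 3*w + 2) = w*(w - 5)*(w - 2)*(w - 1)*(w - 1)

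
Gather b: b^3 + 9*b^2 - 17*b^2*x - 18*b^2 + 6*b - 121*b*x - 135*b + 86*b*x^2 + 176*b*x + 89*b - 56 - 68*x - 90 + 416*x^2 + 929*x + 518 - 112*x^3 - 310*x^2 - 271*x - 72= b^3 + b^2*(-17*x - 9) + b*(86*x^2 + 55*x - 40) - 112*x^3 + 106*x^2 + 590*x + 300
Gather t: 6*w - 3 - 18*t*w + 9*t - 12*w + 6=t*(9 - 18*w) - 6*w + 3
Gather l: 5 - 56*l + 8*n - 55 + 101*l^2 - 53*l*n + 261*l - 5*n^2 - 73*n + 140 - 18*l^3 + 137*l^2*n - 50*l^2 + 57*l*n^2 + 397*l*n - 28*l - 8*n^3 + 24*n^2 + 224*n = -18*l^3 + l^2*(137*n + 51) + l*(57*n^2 + 344*n + 177) - 8*n^3 + 19*n^2 + 159*n + 90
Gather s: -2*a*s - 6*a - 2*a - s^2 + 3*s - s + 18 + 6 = -8*a - s^2 + s*(2 - 2*a) + 24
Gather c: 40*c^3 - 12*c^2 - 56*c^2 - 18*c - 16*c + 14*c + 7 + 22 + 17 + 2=40*c^3 - 68*c^2 - 20*c + 48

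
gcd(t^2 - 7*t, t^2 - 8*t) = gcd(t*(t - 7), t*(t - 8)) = t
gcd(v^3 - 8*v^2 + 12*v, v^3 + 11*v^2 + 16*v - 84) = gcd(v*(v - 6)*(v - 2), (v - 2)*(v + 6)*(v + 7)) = v - 2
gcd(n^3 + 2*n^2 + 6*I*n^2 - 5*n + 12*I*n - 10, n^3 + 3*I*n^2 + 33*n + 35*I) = n + I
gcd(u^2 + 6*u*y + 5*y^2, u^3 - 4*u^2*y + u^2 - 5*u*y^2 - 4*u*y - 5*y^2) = u + y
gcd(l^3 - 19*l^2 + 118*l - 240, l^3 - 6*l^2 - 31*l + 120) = l - 8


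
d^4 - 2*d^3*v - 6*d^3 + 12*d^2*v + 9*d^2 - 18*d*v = d*(d - 3)^2*(d - 2*v)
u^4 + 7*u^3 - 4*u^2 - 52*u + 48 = (u - 2)*(u - 1)*(u + 4)*(u + 6)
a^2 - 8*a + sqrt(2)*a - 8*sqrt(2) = (a - 8)*(a + sqrt(2))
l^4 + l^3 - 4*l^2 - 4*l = l*(l - 2)*(l + 1)*(l + 2)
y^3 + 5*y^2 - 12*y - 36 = (y - 3)*(y + 2)*(y + 6)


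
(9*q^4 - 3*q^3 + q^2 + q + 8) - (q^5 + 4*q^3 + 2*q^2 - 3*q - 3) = -q^5 + 9*q^4 - 7*q^3 - q^2 + 4*q + 11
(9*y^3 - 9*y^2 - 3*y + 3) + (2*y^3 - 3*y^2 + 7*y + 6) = 11*y^3 - 12*y^2 + 4*y + 9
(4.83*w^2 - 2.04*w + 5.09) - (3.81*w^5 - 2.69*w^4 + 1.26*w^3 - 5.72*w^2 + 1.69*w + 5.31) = -3.81*w^5 + 2.69*w^4 - 1.26*w^3 + 10.55*w^2 - 3.73*w - 0.22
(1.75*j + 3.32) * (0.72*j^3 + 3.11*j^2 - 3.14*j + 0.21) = 1.26*j^4 + 7.8329*j^3 + 4.8302*j^2 - 10.0573*j + 0.6972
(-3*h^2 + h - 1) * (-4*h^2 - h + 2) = 12*h^4 - h^3 - 3*h^2 + 3*h - 2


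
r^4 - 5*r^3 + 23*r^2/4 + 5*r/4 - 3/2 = (r - 3)*(r - 2)*(r - 1/2)*(r + 1/2)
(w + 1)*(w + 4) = w^2 + 5*w + 4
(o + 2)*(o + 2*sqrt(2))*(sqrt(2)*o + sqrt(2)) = sqrt(2)*o^3 + 4*o^2 + 3*sqrt(2)*o^2 + 2*sqrt(2)*o + 12*o + 8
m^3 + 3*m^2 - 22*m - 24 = (m - 4)*(m + 1)*(m + 6)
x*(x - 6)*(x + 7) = x^3 + x^2 - 42*x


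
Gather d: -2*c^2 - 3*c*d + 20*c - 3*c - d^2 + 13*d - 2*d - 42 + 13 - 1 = -2*c^2 + 17*c - d^2 + d*(11 - 3*c) - 30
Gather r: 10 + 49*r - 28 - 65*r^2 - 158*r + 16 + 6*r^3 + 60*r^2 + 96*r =6*r^3 - 5*r^2 - 13*r - 2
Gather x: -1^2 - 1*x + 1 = -x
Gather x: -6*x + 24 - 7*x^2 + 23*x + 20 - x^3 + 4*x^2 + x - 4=-x^3 - 3*x^2 + 18*x + 40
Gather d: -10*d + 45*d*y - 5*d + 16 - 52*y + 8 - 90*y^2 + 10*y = d*(45*y - 15) - 90*y^2 - 42*y + 24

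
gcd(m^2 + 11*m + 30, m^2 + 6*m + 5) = m + 5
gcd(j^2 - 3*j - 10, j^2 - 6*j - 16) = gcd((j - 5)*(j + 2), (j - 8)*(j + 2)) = j + 2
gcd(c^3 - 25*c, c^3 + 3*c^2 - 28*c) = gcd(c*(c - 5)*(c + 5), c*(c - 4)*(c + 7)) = c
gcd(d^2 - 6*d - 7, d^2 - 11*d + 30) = 1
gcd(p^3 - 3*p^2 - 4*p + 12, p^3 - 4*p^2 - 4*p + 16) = p^2 - 4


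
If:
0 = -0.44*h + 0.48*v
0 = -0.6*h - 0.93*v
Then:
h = 0.00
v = 0.00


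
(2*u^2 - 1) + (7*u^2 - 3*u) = 9*u^2 - 3*u - 1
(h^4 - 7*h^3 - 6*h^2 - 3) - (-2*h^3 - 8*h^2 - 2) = h^4 - 5*h^3 + 2*h^2 - 1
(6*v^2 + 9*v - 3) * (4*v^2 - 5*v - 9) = 24*v^4 + 6*v^3 - 111*v^2 - 66*v + 27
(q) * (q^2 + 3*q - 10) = q^3 + 3*q^2 - 10*q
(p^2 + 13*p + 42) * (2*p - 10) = 2*p^3 + 16*p^2 - 46*p - 420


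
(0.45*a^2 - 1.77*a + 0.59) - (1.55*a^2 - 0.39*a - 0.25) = -1.1*a^2 - 1.38*a + 0.84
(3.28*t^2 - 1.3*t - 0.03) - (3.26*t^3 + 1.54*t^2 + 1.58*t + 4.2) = -3.26*t^3 + 1.74*t^2 - 2.88*t - 4.23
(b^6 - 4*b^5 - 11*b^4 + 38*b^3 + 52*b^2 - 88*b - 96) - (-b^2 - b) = b^6 - 4*b^5 - 11*b^4 + 38*b^3 + 53*b^2 - 87*b - 96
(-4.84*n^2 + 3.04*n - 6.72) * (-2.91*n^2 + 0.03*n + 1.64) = 14.0844*n^4 - 8.9916*n^3 + 11.7088*n^2 + 4.784*n - 11.0208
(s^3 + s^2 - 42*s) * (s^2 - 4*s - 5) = s^5 - 3*s^4 - 51*s^3 + 163*s^2 + 210*s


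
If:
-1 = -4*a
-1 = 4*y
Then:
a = 1/4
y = -1/4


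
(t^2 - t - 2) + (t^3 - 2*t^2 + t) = t^3 - t^2 - 2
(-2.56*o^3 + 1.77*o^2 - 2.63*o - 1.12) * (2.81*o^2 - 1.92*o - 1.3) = -7.1936*o^5 + 9.8889*o^4 - 7.4607*o^3 - 0.3986*o^2 + 5.5694*o + 1.456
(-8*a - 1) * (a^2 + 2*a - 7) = -8*a^3 - 17*a^2 + 54*a + 7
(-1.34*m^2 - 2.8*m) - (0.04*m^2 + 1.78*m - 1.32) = -1.38*m^2 - 4.58*m + 1.32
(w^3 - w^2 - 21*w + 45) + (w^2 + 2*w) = w^3 - 19*w + 45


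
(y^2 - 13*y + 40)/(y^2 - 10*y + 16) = (y - 5)/(y - 2)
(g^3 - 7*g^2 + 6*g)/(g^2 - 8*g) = (g^2 - 7*g + 6)/(g - 8)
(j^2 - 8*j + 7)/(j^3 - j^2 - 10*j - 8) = (-j^2 + 8*j - 7)/(-j^3 + j^2 + 10*j + 8)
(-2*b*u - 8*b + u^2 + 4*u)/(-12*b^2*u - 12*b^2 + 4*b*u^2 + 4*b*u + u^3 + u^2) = (u + 4)/(6*b*u + 6*b + u^2 + u)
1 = 1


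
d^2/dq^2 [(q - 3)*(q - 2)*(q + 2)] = 6*q - 6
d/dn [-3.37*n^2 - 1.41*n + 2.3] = -6.74*n - 1.41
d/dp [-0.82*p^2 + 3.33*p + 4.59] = 3.33 - 1.64*p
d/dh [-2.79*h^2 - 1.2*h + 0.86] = -5.58*h - 1.2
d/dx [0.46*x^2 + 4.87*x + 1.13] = 0.92*x + 4.87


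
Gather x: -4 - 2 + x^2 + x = x^2 + x - 6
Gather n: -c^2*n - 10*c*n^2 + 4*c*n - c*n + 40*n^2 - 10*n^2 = n^2*(30 - 10*c) + n*(-c^2 + 3*c)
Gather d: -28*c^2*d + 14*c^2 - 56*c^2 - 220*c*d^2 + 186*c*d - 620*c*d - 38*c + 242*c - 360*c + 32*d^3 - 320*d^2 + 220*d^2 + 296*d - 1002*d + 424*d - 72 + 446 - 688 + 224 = -42*c^2 - 156*c + 32*d^3 + d^2*(-220*c - 100) + d*(-28*c^2 - 434*c - 282) - 90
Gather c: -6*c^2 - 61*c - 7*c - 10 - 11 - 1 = -6*c^2 - 68*c - 22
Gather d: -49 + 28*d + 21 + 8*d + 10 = 36*d - 18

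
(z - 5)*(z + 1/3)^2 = z^3 - 13*z^2/3 - 29*z/9 - 5/9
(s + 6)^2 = s^2 + 12*s + 36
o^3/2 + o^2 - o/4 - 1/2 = (o/2 + 1)*(o - sqrt(2)/2)*(o + sqrt(2)/2)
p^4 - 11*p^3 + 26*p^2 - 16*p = p*(p - 8)*(p - 2)*(p - 1)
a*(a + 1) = a^2 + a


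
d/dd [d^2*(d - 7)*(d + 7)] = 4*d^3 - 98*d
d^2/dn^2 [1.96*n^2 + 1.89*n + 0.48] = 3.92000000000000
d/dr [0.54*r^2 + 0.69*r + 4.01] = 1.08*r + 0.69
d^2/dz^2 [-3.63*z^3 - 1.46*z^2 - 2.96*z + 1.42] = -21.78*z - 2.92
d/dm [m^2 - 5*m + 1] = 2*m - 5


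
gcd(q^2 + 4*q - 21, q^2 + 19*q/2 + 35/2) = q + 7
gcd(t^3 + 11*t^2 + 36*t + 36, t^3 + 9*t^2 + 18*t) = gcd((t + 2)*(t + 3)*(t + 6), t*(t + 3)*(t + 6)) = t^2 + 9*t + 18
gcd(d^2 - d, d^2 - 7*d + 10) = 1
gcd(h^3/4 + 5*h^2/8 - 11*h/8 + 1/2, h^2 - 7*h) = 1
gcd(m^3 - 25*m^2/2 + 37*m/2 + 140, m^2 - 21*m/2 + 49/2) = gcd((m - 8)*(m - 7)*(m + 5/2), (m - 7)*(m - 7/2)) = m - 7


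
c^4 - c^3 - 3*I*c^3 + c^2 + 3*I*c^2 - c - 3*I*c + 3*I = (c - 1)*(c - 3*I)*(c - I)*(c + I)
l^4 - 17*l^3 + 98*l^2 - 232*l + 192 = (l - 8)*(l - 4)*(l - 3)*(l - 2)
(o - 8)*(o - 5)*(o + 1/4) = o^3 - 51*o^2/4 + 147*o/4 + 10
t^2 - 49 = (t - 7)*(t + 7)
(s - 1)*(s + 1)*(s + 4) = s^3 + 4*s^2 - s - 4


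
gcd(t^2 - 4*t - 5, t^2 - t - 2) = t + 1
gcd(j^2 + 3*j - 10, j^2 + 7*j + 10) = j + 5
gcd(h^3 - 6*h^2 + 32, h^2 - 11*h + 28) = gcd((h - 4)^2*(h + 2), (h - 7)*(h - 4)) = h - 4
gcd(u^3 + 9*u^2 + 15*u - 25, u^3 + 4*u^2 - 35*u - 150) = u^2 + 10*u + 25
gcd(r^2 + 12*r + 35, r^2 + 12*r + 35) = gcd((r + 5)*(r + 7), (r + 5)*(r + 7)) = r^2 + 12*r + 35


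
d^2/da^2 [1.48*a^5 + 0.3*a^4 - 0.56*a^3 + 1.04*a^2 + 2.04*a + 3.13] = 29.6*a^3 + 3.6*a^2 - 3.36*a + 2.08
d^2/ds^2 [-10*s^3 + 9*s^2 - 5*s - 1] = 18 - 60*s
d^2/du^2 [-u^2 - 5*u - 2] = -2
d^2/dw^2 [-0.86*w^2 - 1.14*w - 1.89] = -1.72000000000000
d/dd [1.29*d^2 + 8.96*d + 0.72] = 2.58*d + 8.96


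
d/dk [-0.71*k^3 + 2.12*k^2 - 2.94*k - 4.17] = -2.13*k^2 + 4.24*k - 2.94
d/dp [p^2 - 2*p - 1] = 2*p - 2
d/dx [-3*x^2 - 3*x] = -6*x - 3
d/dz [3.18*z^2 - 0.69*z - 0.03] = 6.36*z - 0.69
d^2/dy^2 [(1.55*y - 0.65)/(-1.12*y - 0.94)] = (4.44089209850063e-16*y + 4.8944)/(1.12*y + 0.94)^3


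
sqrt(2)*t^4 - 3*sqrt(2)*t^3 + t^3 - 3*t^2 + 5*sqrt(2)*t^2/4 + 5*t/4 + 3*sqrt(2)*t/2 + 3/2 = (t - 2)*(t - 3/2)*(t + sqrt(2)/2)*(sqrt(2)*t + sqrt(2)/2)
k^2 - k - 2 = (k - 2)*(k + 1)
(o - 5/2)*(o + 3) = o^2 + o/2 - 15/2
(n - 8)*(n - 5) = n^2 - 13*n + 40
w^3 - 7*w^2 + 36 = (w - 6)*(w - 3)*(w + 2)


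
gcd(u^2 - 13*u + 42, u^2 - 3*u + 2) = 1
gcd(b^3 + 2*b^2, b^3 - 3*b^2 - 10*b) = b^2 + 2*b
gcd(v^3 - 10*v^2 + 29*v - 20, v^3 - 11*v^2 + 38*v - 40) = v^2 - 9*v + 20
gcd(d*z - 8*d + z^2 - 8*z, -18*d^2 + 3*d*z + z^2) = 1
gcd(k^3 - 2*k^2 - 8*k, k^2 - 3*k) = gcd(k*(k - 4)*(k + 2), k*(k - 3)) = k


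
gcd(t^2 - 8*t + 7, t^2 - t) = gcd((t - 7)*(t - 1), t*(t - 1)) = t - 1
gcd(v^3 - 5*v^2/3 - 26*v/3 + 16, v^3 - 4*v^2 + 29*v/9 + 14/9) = v - 2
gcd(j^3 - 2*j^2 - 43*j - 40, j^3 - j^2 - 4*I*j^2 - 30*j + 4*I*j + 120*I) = j + 5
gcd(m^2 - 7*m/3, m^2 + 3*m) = m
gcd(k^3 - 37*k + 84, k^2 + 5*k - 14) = k + 7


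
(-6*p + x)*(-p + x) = 6*p^2 - 7*p*x + x^2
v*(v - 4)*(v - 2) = v^3 - 6*v^2 + 8*v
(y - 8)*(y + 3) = y^2 - 5*y - 24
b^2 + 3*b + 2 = (b + 1)*(b + 2)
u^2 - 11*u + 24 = (u - 8)*(u - 3)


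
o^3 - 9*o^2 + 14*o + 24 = (o - 6)*(o - 4)*(o + 1)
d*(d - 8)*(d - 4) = d^3 - 12*d^2 + 32*d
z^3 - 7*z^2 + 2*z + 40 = (z - 5)*(z - 4)*(z + 2)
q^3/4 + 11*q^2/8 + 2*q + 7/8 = (q/4 + 1/4)*(q + 1)*(q + 7/2)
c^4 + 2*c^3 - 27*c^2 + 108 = (c - 3)^2*(c + 2)*(c + 6)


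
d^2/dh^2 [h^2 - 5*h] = 2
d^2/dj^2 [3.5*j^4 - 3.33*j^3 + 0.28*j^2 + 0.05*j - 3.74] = 42.0*j^2 - 19.98*j + 0.56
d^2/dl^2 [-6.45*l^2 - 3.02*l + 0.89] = -12.9000000000000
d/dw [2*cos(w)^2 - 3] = -2*sin(2*w)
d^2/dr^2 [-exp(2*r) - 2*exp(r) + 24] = (-4*exp(r) - 2)*exp(r)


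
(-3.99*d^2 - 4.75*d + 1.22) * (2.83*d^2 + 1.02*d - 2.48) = -11.2917*d^4 - 17.5123*d^3 + 8.5028*d^2 + 13.0244*d - 3.0256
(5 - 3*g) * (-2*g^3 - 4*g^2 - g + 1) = 6*g^4 + 2*g^3 - 17*g^2 - 8*g + 5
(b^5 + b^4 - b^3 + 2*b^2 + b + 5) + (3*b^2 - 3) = b^5 + b^4 - b^3 + 5*b^2 + b + 2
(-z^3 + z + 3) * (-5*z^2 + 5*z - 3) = 5*z^5 - 5*z^4 - 2*z^3 - 10*z^2 + 12*z - 9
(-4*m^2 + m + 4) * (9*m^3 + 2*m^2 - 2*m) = -36*m^5 + m^4 + 46*m^3 + 6*m^2 - 8*m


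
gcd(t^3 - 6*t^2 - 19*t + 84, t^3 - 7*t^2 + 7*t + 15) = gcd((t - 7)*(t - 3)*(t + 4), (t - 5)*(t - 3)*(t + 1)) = t - 3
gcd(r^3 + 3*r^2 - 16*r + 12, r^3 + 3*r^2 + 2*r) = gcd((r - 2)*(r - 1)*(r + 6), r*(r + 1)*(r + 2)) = 1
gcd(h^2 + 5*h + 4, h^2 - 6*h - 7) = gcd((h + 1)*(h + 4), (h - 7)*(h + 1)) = h + 1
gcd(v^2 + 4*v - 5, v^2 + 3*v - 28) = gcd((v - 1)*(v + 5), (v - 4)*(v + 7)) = 1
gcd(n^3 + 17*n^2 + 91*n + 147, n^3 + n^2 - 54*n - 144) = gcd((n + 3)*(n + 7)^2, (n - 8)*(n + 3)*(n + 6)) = n + 3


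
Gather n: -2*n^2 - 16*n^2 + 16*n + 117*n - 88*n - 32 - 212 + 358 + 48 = -18*n^2 + 45*n + 162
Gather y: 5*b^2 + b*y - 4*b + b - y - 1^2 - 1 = 5*b^2 - 3*b + y*(b - 1) - 2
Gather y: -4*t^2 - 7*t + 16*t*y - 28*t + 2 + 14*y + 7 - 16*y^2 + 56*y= -4*t^2 - 35*t - 16*y^2 + y*(16*t + 70) + 9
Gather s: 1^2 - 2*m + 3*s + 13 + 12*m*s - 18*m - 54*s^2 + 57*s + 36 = -20*m - 54*s^2 + s*(12*m + 60) + 50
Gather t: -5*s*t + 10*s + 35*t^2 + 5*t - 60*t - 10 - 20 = 10*s + 35*t^2 + t*(-5*s - 55) - 30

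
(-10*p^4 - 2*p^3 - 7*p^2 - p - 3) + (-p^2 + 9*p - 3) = -10*p^4 - 2*p^3 - 8*p^2 + 8*p - 6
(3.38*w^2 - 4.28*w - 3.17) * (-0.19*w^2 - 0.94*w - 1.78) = -0.6422*w^4 - 2.364*w^3 - 1.3909*w^2 + 10.5982*w + 5.6426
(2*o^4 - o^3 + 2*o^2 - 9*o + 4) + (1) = 2*o^4 - o^3 + 2*o^2 - 9*o + 5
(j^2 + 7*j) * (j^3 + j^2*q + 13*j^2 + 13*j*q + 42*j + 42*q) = j^5 + j^4*q + 20*j^4 + 20*j^3*q + 133*j^3 + 133*j^2*q + 294*j^2 + 294*j*q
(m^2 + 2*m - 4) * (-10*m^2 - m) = -10*m^4 - 21*m^3 + 38*m^2 + 4*m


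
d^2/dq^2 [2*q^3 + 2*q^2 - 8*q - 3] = 12*q + 4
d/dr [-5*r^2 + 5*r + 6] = 5 - 10*r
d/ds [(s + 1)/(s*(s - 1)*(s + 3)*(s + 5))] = (-3*s^4 - 18*s^3 - 28*s^2 - 14*s + 15)/(s^2*(s^6 + 14*s^5 + 63*s^4 + 68*s^3 - 161*s^2 - 210*s + 225))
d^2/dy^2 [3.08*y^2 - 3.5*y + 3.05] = 6.16000000000000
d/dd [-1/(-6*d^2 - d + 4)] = (-12*d - 1)/(6*d^2 + d - 4)^2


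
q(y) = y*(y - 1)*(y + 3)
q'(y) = y*(y - 1) + y*(y + 3) + (y - 1)*(y + 3) = 3*y^2 + 4*y - 3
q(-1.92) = 6.05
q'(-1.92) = 0.38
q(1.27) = 1.46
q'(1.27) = 6.92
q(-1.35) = 5.23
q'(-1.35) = -2.93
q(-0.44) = 1.62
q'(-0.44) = -4.18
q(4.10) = 90.24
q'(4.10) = 63.83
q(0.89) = -0.38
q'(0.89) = 2.94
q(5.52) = 212.58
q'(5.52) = 110.49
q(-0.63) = 2.43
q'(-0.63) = -4.33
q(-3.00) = 0.00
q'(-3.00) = 12.00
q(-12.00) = -1404.00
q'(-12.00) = 381.00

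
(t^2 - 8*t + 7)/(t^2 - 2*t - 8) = (-t^2 + 8*t - 7)/(-t^2 + 2*t + 8)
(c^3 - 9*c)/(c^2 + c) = (c^2 - 9)/(c + 1)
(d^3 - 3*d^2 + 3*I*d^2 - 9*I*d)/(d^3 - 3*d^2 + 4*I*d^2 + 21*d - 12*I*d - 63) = d*(d + 3*I)/(d^2 + 4*I*d + 21)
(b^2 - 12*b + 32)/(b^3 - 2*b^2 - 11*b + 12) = (b - 8)/(b^2 + 2*b - 3)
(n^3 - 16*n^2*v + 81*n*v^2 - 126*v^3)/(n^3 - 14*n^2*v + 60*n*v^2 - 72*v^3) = (n^2 - 10*n*v + 21*v^2)/(n^2 - 8*n*v + 12*v^2)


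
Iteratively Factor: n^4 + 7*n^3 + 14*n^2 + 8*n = (n + 1)*(n^3 + 6*n^2 + 8*n) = (n + 1)*(n + 2)*(n^2 + 4*n) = (n + 1)*(n + 2)*(n + 4)*(n)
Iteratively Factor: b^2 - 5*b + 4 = (b - 1)*(b - 4)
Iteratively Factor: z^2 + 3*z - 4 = (z + 4)*(z - 1)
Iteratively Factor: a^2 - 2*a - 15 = (a - 5)*(a + 3)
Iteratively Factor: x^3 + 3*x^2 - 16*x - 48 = (x - 4)*(x^2 + 7*x + 12) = (x - 4)*(x + 3)*(x + 4)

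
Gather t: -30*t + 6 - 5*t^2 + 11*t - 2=-5*t^2 - 19*t + 4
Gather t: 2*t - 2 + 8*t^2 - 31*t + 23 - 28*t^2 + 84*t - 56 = -20*t^2 + 55*t - 35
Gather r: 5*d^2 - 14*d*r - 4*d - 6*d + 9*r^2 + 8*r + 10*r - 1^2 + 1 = 5*d^2 - 10*d + 9*r^2 + r*(18 - 14*d)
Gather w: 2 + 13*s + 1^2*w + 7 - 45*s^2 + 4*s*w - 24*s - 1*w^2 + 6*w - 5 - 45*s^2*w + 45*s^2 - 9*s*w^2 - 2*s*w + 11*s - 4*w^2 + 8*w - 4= w^2*(-9*s - 5) + w*(-45*s^2 + 2*s + 15)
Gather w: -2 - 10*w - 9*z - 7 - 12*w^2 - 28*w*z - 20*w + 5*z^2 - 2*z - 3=-12*w^2 + w*(-28*z - 30) + 5*z^2 - 11*z - 12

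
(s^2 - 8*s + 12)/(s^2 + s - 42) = (s - 2)/(s + 7)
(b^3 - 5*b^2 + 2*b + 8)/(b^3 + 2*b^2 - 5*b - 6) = (b - 4)/(b + 3)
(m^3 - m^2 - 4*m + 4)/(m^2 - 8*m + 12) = (m^2 + m - 2)/(m - 6)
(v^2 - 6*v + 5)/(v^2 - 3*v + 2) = (v - 5)/(v - 2)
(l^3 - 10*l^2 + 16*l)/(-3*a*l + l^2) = (-l^2 + 10*l - 16)/(3*a - l)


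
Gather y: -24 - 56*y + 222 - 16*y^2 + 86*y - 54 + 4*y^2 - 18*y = -12*y^2 + 12*y + 144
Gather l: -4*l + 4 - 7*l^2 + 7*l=-7*l^2 + 3*l + 4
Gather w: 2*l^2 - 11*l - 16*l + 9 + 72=2*l^2 - 27*l + 81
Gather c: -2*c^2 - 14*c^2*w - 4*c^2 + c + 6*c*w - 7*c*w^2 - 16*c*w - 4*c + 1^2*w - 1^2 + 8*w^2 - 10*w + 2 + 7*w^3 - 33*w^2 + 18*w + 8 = c^2*(-14*w - 6) + c*(-7*w^2 - 10*w - 3) + 7*w^3 - 25*w^2 + 9*w + 9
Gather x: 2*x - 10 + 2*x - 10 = 4*x - 20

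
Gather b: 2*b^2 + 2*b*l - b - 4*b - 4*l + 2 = 2*b^2 + b*(2*l - 5) - 4*l + 2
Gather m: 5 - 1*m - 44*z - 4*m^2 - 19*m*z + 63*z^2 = -4*m^2 + m*(-19*z - 1) + 63*z^2 - 44*z + 5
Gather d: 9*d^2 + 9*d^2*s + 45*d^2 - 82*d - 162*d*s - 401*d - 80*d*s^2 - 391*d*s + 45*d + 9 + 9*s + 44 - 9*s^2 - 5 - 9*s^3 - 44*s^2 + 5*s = d^2*(9*s + 54) + d*(-80*s^2 - 553*s - 438) - 9*s^3 - 53*s^2 + 14*s + 48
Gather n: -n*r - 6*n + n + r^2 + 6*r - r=n*(-r - 5) + r^2 + 5*r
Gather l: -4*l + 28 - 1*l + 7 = 35 - 5*l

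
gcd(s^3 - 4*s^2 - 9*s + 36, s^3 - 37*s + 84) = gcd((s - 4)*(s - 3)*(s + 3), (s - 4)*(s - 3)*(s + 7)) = s^2 - 7*s + 12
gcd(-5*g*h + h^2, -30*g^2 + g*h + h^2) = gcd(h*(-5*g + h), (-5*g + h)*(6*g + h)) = 5*g - h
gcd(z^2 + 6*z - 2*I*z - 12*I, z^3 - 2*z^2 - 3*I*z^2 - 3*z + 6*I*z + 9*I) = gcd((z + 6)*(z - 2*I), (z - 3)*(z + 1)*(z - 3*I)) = 1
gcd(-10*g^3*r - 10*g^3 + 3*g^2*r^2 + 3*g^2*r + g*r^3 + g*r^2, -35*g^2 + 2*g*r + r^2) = 1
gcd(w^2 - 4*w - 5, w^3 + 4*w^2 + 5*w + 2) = w + 1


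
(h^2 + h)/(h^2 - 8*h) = (h + 1)/(h - 8)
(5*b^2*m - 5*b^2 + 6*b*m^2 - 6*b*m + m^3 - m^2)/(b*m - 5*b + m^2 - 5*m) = (5*b*m - 5*b + m^2 - m)/(m - 5)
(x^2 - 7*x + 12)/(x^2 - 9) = (x - 4)/(x + 3)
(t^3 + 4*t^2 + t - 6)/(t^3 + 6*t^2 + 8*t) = (t^2 + 2*t - 3)/(t*(t + 4))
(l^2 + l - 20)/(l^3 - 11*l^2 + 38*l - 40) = (l + 5)/(l^2 - 7*l + 10)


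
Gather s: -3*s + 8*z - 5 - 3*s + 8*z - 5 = -6*s + 16*z - 10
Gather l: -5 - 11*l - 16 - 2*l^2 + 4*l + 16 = -2*l^2 - 7*l - 5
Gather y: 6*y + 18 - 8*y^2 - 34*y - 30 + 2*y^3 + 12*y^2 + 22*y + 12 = 2*y^3 + 4*y^2 - 6*y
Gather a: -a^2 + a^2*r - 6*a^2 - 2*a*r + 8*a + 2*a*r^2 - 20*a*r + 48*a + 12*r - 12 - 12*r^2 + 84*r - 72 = a^2*(r - 7) + a*(2*r^2 - 22*r + 56) - 12*r^2 + 96*r - 84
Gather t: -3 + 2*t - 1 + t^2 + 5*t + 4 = t^2 + 7*t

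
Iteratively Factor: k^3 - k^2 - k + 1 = (k + 1)*(k^2 - 2*k + 1) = (k - 1)*(k + 1)*(k - 1)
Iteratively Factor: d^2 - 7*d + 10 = (d - 5)*(d - 2)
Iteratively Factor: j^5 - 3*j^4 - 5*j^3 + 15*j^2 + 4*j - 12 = (j - 1)*(j^4 - 2*j^3 - 7*j^2 + 8*j + 12) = (j - 1)*(j + 1)*(j^3 - 3*j^2 - 4*j + 12) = (j - 2)*(j - 1)*(j + 1)*(j^2 - j - 6) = (j - 2)*(j - 1)*(j + 1)*(j + 2)*(j - 3)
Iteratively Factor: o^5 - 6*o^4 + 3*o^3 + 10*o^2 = (o)*(o^4 - 6*o^3 + 3*o^2 + 10*o) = o^2*(o^3 - 6*o^2 + 3*o + 10) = o^2*(o + 1)*(o^2 - 7*o + 10) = o^2*(o - 2)*(o + 1)*(o - 5)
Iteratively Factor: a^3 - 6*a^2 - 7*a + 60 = (a - 5)*(a^2 - a - 12) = (a - 5)*(a - 4)*(a + 3)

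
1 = 1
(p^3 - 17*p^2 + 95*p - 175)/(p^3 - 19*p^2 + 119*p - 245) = (p - 5)/(p - 7)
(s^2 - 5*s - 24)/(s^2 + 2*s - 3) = (s - 8)/(s - 1)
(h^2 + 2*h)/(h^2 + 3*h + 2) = h/(h + 1)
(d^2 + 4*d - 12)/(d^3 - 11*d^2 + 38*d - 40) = (d + 6)/(d^2 - 9*d + 20)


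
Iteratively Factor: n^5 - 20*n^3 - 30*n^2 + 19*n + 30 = (n + 3)*(n^4 - 3*n^3 - 11*n^2 + 3*n + 10) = (n + 2)*(n + 3)*(n^3 - 5*n^2 - n + 5) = (n - 1)*(n + 2)*(n + 3)*(n^2 - 4*n - 5) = (n - 5)*(n - 1)*(n + 2)*(n + 3)*(n + 1)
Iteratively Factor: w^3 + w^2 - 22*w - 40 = (w - 5)*(w^2 + 6*w + 8) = (w - 5)*(w + 4)*(w + 2)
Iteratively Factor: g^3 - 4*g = (g)*(g^2 - 4) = g*(g + 2)*(g - 2)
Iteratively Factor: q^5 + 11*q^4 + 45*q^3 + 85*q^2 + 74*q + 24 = (q + 2)*(q^4 + 9*q^3 + 27*q^2 + 31*q + 12) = (q + 2)*(q + 4)*(q^3 + 5*q^2 + 7*q + 3) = (q + 2)*(q + 3)*(q + 4)*(q^2 + 2*q + 1) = (q + 1)*(q + 2)*(q + 3)*(q + 4)*(q + 1)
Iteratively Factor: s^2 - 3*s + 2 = (s - 1)*(s - 2)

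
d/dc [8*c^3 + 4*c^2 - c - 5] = 24*c^2 + 8*c - 1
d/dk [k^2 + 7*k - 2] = 2*k + 7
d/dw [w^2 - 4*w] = 2*w - 4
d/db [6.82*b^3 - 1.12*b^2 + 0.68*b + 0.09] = 20.46*b^2 - 2.24*b + 0.68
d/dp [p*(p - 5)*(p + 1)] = 3*p^2 - 8*p - 5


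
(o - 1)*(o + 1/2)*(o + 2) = o^3 + 3*o^2/2 - 3*o/2 - 1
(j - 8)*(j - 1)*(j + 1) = j^3 - 8*j^2 - j + 8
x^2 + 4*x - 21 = (x - 3)*(x + 7)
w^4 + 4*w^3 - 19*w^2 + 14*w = w*(w - 2)*(w - 1)*(w + 7)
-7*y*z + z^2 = z*(-7*y + z)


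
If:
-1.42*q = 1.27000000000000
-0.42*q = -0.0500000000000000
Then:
No Solution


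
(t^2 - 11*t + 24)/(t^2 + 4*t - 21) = (t - 8)/(t + 7)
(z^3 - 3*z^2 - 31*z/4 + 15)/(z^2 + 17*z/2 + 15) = (z^2 - 11*z/2 + 6)/(z + 6)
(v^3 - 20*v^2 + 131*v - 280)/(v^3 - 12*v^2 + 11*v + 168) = (v - 5)/(v + 3)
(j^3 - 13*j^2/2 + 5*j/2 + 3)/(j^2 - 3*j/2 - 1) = (j^2 - 7*j + 6)/(j - 2)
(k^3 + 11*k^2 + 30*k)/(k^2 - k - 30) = k*(k + 6)/(k - 6)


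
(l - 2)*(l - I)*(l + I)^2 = l^4 - 2*l^3 + I*l^3 + l^2 - 2*I*l^2 - 2*l + I*l - 2*I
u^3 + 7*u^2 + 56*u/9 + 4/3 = (u + 1/3)*(u + 2/3)*(u + 6)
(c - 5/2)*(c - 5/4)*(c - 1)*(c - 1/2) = c^4 - 21*c^3/4 + 37*c^2/4 - 105*c/16 + 25/16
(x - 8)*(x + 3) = x^2 - 5*x - 24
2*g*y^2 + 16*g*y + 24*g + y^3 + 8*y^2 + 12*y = (2*g + y)*(y + 2)*(y + 6)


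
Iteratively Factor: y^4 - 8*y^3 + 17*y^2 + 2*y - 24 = (y + 1)*(y^3 - 9*y^2 + 26*y - 24) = (y - 4)*(y + 1)*(y^2 - 5*y + 6) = (y - 4)*(y - 2)*(y + 1)*(y - 3)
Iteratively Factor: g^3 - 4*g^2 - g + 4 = (g - 4)*(g^2 - 1) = (g - 4)*(g + 1)*(g - 1)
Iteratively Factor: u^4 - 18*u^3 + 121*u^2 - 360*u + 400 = (u - 5)*(u^3 - 13*u^2 + 56*u - 80) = (u - 5)*(u - 4)*(u^2 - 9*u + 20) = (u - 5)*(u - 4)^2*(u - 5)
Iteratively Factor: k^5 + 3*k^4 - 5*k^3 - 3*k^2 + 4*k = (k + 4)*(k^4 - k^3 - k^2 + k) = (k - 1)*(k + 4)*(k^3 - k) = k*(k - 1)*(k + 4)*(k^2 - 1) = k*(k - 1)*(k + 1)*(k + 4)*(k - 1)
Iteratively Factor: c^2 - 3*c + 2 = (c - 2)*(c - 1)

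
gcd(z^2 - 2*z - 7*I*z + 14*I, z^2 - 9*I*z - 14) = z - 7*I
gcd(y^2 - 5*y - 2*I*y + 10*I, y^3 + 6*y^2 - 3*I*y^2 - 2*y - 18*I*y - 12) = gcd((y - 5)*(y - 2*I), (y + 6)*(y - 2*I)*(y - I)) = y - 2*I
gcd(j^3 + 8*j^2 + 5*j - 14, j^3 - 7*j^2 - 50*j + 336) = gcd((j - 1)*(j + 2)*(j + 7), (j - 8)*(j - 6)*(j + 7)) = j + 7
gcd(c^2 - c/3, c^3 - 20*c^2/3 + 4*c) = c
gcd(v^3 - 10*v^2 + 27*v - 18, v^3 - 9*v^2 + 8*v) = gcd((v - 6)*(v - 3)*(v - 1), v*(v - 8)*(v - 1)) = v - 1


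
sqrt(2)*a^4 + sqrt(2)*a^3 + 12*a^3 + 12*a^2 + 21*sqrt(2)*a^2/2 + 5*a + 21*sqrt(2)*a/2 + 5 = (a + sqrt(2)/2)^2*(a + 5*sqrt(2))*(sqrt(2)*a + sqrt(2))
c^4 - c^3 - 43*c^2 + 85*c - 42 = (c - 6)*(c - 1)^2*(c + 7)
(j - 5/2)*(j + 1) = j^2 - 3*j/2 - 5/2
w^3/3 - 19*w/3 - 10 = (w/3 + 1)*(w - 5)*(w + 2)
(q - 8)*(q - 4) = q^2 - 12*q + 32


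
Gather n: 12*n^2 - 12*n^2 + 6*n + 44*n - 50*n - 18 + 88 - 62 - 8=0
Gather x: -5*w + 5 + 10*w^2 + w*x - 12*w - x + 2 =10*w^2 - 17*w + x*(w - 1) + 7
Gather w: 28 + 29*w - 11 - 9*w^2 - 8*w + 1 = -9*w^2 + 21*w + 18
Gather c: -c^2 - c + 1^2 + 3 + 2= -c^2 - c + 6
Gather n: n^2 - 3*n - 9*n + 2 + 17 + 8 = n^2 - 12*n + 27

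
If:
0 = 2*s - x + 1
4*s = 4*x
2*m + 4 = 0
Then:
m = -2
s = -1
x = -1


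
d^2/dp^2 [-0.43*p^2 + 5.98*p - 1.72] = -0.860000000000000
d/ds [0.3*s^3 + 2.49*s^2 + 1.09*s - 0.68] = 0.9*s^2 + 4.98*s + 1.09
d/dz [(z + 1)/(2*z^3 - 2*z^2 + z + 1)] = 4*z*(-z^2 - z + 1)/(4*z^6 - 8*z^5 + 8*z^4 - 3*z^2 + 2*z + 1)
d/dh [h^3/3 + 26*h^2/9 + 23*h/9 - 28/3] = h^2 + 52*h/9 + 23/9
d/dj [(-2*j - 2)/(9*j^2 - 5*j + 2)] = 2*(9*j^2 + 18*j - 7)/(81*j^4 - 90*j^3 + 61*j^2 - 20*j + 4)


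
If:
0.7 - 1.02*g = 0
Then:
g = 0.69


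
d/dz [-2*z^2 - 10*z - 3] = -4*z - 10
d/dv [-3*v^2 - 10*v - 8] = -6*v - 10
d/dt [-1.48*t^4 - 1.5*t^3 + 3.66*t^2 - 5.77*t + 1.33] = -5.92*t^3 - 4.5*t^2 + 7.32*t - 5.77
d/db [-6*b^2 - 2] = -12*b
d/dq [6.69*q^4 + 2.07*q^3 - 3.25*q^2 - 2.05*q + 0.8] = 26.76*q^3 + 6.21*q^2 - 6.5*q - 2.05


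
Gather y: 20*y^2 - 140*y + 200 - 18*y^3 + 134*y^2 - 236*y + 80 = -18*y^3 + 154*y^2 - 376*y + 280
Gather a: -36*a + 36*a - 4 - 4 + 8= 0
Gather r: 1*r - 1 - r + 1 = 0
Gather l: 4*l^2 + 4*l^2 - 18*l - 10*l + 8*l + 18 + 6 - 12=8*l^2 - 20*l + 12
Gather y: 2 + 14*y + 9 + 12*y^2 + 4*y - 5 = 12*y^2 + 18*y + 6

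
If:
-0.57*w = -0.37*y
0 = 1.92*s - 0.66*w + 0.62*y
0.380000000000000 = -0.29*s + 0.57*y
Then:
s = -0.06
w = 0.41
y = 0.63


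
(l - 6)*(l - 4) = l^2 - 10*l + 24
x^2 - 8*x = x*(x - 8)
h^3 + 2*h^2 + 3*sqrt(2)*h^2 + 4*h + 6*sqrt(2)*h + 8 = (h + 2)*(h + sqrt(2))*(h + 2*sqrt(2))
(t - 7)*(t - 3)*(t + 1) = t^3 - 9*t^2 + 11*t + 21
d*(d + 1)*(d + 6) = d^3 + 7*d^2 + 6*d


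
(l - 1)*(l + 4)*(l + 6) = l^3 + 9*l^2 + 14*l - 24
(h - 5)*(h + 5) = h^2 - 25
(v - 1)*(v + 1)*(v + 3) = v^3 + 3*v^2 - v - 3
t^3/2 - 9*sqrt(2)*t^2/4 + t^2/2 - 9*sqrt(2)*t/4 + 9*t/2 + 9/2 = (t/2 + 1/2)*(t - 3*sqrt(2))*(t - 3*sqrt(2)/2)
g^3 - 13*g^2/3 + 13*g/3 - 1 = (g - 3)*(g - 1)*(g - 1/3)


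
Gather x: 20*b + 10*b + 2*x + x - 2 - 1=30*b + 3*x - 3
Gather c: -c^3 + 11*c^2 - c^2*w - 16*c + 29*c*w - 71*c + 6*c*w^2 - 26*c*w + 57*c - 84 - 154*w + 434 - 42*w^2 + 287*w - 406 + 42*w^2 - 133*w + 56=-c^3 + c^2*(11 - w) + c*(6*w^2 + 3*w - 30)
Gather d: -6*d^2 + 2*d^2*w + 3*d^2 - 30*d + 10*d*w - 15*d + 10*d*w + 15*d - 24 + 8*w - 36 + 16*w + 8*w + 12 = d^2*(2*w - 3) + d*(20*w - 30) + 32*w - 48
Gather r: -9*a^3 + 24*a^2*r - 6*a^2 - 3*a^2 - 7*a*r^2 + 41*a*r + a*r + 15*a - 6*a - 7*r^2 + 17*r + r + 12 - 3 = -9*a^3 - 9*a^2 + 9*a + r^2*(-7*a - 7) + r*(24*a^2 + 42*a + 18) + 9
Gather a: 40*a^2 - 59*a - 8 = 40*a^2 - 59*a - 8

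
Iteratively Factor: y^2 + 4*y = (y)*(y + 4)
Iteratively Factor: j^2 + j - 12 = (j - 3)*(j + 4)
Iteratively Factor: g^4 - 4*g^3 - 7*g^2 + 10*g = (g + 2)*(g^3 - 6*g^2 + 5*g) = (g - 1)*(g + 2)*(g^2 - 5*g) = (g - 5)*(g - 1)*(g + 2)*(g)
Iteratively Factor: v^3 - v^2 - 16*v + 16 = (v - 4)*(v^2 + 3*v - 4) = (v - 4)*(v + 4)*(v - 1)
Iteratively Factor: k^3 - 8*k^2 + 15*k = (k)*(k^2 - 8*k + 15) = k*(k - 5)*(k - 3)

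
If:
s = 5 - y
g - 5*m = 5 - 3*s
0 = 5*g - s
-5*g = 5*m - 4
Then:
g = 3/7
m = 13/35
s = 15/7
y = 20/7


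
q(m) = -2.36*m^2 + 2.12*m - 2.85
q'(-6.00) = 30.44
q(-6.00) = -100.53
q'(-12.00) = 58.76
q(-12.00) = -368.13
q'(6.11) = -26.72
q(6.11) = -78.00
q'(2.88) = -11.47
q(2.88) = -16.32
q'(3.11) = -12.56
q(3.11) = -19.08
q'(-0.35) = 3.77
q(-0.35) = -3.88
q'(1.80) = -6.38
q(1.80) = -6.68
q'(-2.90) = 15.81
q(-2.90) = -28.85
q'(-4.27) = 22.27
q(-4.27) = -54.93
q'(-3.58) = 19.02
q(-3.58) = -40.69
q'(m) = 2.12 - 4.72*m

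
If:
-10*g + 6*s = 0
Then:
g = 3*s/5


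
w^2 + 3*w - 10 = (w - 2)*(w + 5)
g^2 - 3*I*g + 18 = (g - 6*I)*(g + 3*I)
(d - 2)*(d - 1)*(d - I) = d^3 - 3*d^2 - I*d^2 + 2*d + 3*I*d - 2*I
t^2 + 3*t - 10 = (t - 2)*(t + 5)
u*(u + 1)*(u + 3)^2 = u^4 + 7*u^3 + 15*u^2 + 9*u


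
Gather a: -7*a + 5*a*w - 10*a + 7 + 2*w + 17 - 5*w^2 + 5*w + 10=a*(5*w - 17) - 5*w^2 + 7*w + 34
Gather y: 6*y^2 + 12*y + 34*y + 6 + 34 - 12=6*y^2 + 46*y + 28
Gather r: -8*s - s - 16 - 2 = -9*s - 18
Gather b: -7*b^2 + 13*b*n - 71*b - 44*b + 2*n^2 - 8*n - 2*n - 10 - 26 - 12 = -7*b^2 + b*(13*n - 115) + 2*n^2 - 10*n - 48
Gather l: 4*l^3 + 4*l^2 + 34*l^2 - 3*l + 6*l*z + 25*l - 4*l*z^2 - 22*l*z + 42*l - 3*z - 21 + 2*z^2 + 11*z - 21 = 4*l^3 + 38*l^2 + l*(-4*z^2 - 16*z + 64) + 2*z^2 + 8*z - 42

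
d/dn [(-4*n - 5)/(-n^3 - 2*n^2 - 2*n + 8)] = (4*n^3 + 8*n^2 + 8*n - (4*n + 5)*(3*n^2 + 4*n + 2) - 32)/(n^3 + 2*n^2 + 2*n - 8)^2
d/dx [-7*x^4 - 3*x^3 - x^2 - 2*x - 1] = -28*x^3 - 9*x^2 - 2*x - 2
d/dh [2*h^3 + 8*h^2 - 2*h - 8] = 6*h^2 + 16*h - 2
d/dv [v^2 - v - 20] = 2*v - 1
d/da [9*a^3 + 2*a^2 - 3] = a*(27*a + 4)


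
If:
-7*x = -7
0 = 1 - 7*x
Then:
No Solution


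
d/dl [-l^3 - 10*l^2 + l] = -3*l^2 - 20*l + 1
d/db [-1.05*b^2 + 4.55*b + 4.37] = 4.55 - 2.1*b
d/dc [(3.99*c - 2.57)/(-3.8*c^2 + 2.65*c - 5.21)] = (15.162*c^2 - 19.532*c - 13.9774)/(14.44*c^4 - 20.14*c^3 + 46.6185*c^2 - 27.613*c + 27.1441)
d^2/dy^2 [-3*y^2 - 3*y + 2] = -6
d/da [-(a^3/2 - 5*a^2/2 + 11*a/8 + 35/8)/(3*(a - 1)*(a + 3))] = (-4*a^4 - 16*a^3 + 87*a^2 - 50*a + 103)/(24*(a^4 + 4*a^3 - 2*a^2 - 12*a + 9))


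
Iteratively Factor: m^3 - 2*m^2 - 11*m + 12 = (m - 1)*(m^2 - m - 12) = (m - 1)*(m + 3)*(m - 4)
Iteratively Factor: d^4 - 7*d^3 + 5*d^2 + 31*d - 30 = (d - 1)*(d^3 - 6*d^2 - d + 30) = (d - 1)*(d + 2)*(d^2 - 8*d + 15) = (d - 5)*(d - 1)*(d + 2)*(d - 3)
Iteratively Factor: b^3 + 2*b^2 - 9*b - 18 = (b + 2)*(b^2 - 9) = (b + 2)*(b + 3)*(b - 3)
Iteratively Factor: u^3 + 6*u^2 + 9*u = (u + 3)*(u^2 + 3*u) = (u + 3)^2*(u)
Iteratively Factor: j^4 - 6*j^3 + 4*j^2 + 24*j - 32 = (j - 2)*(j^3 - 4*j^2 - 4*j + 16) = (j - 2)^2*(j^2 - 2*j - 8) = (j - 2)^2*(j + 2)*(j - 4)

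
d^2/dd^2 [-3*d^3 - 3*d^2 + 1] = -18*d - 6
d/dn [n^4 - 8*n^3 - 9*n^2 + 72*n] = 4*n^3 - 24*n^2 - 18*n + 72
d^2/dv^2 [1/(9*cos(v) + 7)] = 9*(9*sin(v)^2 + 7*cos(v) + 9)/(9*cos(v) + 7)^3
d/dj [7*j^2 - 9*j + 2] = 14*j - 9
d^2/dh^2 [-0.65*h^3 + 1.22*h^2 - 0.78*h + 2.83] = 2.44 - 3.9*h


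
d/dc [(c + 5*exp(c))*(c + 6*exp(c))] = 11*c*exp(c) + 2*c + 60*exp(2*c) + 11*exp(c)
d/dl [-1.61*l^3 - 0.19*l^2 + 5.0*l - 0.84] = -4.83*l^2 - 0.38*l + 5.0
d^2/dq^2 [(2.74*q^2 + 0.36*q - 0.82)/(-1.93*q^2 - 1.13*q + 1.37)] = (9.26940399999999*q^3 - 25.142496*q^2 + 5.018772*q - 4.969604)/(7.189057*q^6 + 12.627411*q^5 - 7.916088*q^4 - 16.484101*q^3 + 5.619192*q^2 + 6.362691*q - 2.571353)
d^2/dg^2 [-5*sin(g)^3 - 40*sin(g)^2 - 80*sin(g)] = 45*sin(g)^3 + 160*sin(g)^2 + 50*sin(g) - 80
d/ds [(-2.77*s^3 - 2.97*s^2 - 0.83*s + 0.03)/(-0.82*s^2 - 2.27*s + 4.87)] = (2.2714*s^4 + 12.5758*s^3 - 34.4084*s^2 - 28.8786*s - 3.974)/(0.6724*s^4 + 3.7228*s^3 - 2.8339*s^2 - 22.1098*s + 23.7169)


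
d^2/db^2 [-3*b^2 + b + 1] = -6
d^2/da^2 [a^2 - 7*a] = 2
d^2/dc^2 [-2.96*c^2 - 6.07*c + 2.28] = -5.92000000000000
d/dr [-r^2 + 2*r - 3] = 2 - 2*r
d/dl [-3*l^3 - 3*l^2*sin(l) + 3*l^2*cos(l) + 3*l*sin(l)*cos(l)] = -3*sqrt(2)*l^2*sin(l + pi/4) - 9*l^2 + 3*l*cos(2*l) + 6*sqrt(2)*l*cos(l + pi/4) + 3*sin(2*l)/2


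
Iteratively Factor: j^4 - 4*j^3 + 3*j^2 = (j)*(j^3 - 4*j^2 + 3*j) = j^2*(j^2 - 4*j + 3) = j^2*(j - 1)*(j - 3)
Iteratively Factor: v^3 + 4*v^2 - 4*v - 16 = (v + 2)*(v^2 + 2*v - 8) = (v + 2)*(v + 4)*(v - 2)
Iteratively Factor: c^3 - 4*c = (c)*(c^2 - 4) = c*(c + 2)*(c - 2)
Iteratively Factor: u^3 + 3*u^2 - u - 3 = (u - 1)*(u^2 + 4*u + 3) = (u - 1)*(u + 1)*(u + 3)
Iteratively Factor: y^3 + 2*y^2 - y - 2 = (y - 1)*(y^2 + 3*y + 2) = (y - 1)*(y + 2)*(y + 1)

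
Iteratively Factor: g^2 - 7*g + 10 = (g - 5)*(g - 2)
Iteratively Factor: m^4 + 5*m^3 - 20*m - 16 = (m + 1)*(m^3 + 4*m^2 - 4*m - 16) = (m - 2)*(m + 1)*(m^2 + 6*m + 8) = (m - 2)*(m + 1)*(m + 4)*(m + 2)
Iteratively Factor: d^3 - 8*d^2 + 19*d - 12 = (d - 3)*(d^2 - 5*d + 4) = (d - 3)*(d - 1)*(d - 4)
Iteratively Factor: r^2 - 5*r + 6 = (r - 2)*(r - 3)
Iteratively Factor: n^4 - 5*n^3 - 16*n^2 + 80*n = (n + 4)*(n^3 - 9*n^2 + 20*n) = (n - 4)*(n + 4)*(n^2 - 5*n) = n*(n - 4)*(n + 4)*(n - 5)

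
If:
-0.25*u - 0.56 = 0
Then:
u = -2.24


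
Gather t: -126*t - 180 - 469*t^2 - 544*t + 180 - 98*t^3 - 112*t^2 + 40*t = -98*t^3 - 581*t^2 - 630*t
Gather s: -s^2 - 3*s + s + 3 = -s^2 - 2*s + 3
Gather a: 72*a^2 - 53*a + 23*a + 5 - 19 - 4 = 72*a^2 - 30*a - 18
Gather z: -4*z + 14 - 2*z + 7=21 - 6*z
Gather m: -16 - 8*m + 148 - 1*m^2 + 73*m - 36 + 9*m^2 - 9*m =8*m^2 + 56*m + 96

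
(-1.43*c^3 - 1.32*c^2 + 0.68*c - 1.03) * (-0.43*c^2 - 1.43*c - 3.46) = 0.6149*c^5 + 2.6125*c^4 + 6.543*c^3 + 4.0377*c^2 - 0.8799*c + 3.5638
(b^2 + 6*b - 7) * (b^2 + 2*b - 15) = b^4 + 8*b^3 - 10*b^2 - 104*b + 105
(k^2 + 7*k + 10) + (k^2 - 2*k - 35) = 2*k^2 + 5*k - 25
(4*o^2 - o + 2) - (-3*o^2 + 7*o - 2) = 7*o^2 - 8*o + 4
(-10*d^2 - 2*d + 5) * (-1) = 10*d^2 + 2*d - 5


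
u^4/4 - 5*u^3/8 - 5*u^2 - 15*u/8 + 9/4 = (u/4 + 1/4)*(u - 6)*(u - 1/2)*(u + 3)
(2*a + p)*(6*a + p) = 12*a^2 + 8*a*p + p^2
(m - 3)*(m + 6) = m^2 + 3*m - 18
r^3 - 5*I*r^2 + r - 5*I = (r - 5*I)*(r - I)*(r + I)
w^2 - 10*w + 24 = (w - 6)*(w - 4)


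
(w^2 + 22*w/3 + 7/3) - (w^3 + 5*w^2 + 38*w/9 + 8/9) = -w^3 - 4*w^2 + 28*w/9 + 13/9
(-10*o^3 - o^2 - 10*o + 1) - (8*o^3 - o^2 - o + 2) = -18*o^3 - 9*o - 1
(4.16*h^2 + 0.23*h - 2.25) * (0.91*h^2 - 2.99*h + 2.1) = 3.7856*h^4 - 12.2291*h^3 + 6.0008*h^2 + 7.2105*h - 4.725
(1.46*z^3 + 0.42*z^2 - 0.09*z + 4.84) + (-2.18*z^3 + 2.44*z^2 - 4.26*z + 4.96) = -0.72*z^3 + 2.86*z^2 - 4.35*z + 9.8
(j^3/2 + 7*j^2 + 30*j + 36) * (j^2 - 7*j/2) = j^5/2 + 21*j^4/4 + 11*j^3/2 - 69*j^2 - 126*j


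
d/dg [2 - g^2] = -2*g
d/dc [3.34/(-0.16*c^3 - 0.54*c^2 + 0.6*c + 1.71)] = (1.6032*c^2 + 3.6072*c - 2.004)/(0.16*c^3 + 0.54*c^2 - 0.6*c - 1.71)^2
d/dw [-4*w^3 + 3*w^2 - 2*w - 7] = -12*w^2 + 6*w - 2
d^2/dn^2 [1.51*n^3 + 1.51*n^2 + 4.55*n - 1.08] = 9.06*n + 3.02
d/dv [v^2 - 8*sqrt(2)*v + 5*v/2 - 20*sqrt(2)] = 2*v - 8*sqrt(2) + 5/2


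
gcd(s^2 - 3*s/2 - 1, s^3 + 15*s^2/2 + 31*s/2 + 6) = s + 1/2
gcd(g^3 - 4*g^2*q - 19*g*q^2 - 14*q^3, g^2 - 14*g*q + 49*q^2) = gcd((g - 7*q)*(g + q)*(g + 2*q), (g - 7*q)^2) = -g + 7*q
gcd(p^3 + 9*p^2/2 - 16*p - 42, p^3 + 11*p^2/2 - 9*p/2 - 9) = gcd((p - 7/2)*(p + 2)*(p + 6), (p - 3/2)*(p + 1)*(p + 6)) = p + 6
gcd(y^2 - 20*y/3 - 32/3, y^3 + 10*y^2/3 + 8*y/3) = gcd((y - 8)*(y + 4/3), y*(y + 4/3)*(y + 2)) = y + 4/3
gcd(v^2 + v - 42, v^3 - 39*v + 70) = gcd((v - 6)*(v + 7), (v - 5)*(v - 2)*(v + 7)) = v + 7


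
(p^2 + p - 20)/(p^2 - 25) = (p - 4)/(p - 5)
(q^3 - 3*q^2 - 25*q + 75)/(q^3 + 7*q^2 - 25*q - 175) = (q - 3)/(q + 7)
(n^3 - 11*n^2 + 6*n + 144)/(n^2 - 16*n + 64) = (n^2 - 3*n - 18)/(n - 8)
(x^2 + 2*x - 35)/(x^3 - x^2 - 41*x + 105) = 1/(x - 3)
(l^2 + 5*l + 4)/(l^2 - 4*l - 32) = (l + 1)/(l - 8)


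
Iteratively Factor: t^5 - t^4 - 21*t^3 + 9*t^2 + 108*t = (t + 3)*(t^4 - 4*t^3 - 9*t^2 + 36*t) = t*(t + 3)*(t^3 - 4*t^2 - 9*t + 36) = t*(t - 4)*(t + 3)*(t^2 - 9) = t*(t - 4)*(t + 3)^2*(t - 3)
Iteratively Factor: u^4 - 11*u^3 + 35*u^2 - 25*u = (u)*(u^3 - 11*u^2 + 35*u - 25) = u*(u - 5)*(u^2 - 6*u + 5) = u*(u - 5)*(u - 1)*(u - 5)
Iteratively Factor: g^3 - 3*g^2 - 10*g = (g + 2)*(g^2 - 5*g) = g*(g + 2)*(g - 5)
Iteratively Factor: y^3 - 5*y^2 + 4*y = (y - 4)*(y^2 - y) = y*(y - 4)*(y - 1)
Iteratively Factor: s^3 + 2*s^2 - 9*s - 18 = (s + 2)*(s^2 - 9) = (s - 3)*(s + 2)*(s + 3)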